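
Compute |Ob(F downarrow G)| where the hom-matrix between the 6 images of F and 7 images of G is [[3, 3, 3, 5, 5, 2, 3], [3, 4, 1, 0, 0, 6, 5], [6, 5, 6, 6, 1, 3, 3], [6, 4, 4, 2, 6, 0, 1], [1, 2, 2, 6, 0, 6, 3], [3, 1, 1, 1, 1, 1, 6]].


Objects of (F downarrow G) are triples (a, b, h: F(a)->G(b)).
The count equals the sum of all entries in the hom-matrix.
sum(row 0) = 24
sum(row 1) = 19
sum(row 2) = 30
sum(row 3) = 23
sum(row 4) = 20
sum(row 5) = 14
Grand total = 130

130


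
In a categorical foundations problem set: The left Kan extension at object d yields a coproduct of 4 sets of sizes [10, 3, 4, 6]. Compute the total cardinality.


Pointwise, the left Kan extension (Lan_F H)(d) is the colimit, indexed
by the comma category (F downarrow d), of H composed with the
projection (F downarrow d) -> C. Here that colimit is given
as a coproduct (disjoint union) of sets, so its cardinality is the
sum of the sizes of the summands.
Coproduct of sets with sizes: 10 + 3 + 4 + 6
= 23

23


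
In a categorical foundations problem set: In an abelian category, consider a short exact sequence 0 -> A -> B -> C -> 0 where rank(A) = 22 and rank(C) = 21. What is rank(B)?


For a short exact sequence 0 -> A -> B -> C -> 0,
rank is additive: rank(B) = rank(A) + rank(C).
rank(B) = 22 + 21 = 43

43


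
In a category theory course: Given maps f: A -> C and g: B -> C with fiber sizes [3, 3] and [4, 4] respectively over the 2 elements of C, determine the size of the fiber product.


The pullback A x_C B consists of pairs (a, b) with f(a) = g(b).
For each element c in C, the fiber product has |f^-1(c)| * |g^-1(c)| elements.
Summing over C: 3 * 4 + 3 * 4
= 12 + 12 = 24

24


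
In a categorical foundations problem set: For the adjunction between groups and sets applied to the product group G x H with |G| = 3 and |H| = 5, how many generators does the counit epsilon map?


The counit epsilon_K: F(U(K)) -> K of the Free-Forgetful adjunction
maps |K| generators of F(U(K)) into K. For K = G x H (the product group),
|G x H| = |G| * |H|.
Total generators mapped = 3 * 5 = 15.

15


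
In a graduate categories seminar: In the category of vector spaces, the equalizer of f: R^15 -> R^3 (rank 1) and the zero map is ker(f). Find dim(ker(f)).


The equalizer of f and the zero map is ker(f).
By the rank-nullity theorem: dim(ker(f)) = dim(domain) - rank(f).
dim(ker(f)) = 15 - 1 = 14

14


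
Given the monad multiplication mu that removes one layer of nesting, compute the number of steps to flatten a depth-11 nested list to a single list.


Each application of mu: T^2 -> T removes one layer of nesting.
Starting at depth 11 (i.e., T^11(X)), we need to reach T(X).
Number of mu applications = 11 - 1 = 10

10


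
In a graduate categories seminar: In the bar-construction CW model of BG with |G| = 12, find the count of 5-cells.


In the bar-construction CW model of BG, the n-cells are indexed by
n-tuples [g_1|...|g_n] of non-identity elements of G (degenerate
simplices with some g_i = e do not contribute cells), so there are
(|G| - 1)^n n-cells.
For dim = 5 with |G| = 12:
cells = (12 - 1)^5 = 11^5 = 161051

161051


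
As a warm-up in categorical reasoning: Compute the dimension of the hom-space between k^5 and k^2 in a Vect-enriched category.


In Vect-enriched categories, Hom(k^n, k^m) is the space of m x n matrices.
dim(Hom(k^5, k^2)) = 2 * 5 = 10

10


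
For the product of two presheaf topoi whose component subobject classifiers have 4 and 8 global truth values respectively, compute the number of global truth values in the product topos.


In a product of presheaf topoi E_1 x E_2, the subobject classifier
is Omega = Omega_1 x Omega_2 (componentwise), so
|Omega(top)| = |Omega_1(top_1)| * |Omega_2(top_2)|.
= 4 * 8 = 32.

32


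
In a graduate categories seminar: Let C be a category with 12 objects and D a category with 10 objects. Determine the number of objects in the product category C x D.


The product category C x D has objects that are pairs (c, d).
Number of pairs = |Ob(C)| * |Ob(D)| = 12 * 10 = 120

120


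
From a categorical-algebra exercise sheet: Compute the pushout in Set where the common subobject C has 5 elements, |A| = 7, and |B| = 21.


The pushout A +_C B identifies the images of C in A and B.
|A +_C B| = |A| + |B| - |C| (for injections).
= 7 + 21 - 5 = 23

23


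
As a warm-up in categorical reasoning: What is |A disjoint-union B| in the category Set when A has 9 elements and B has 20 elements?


In Set, the coproduct A + B is the disjoint union.
|A + B| = |A| + |B| = 9 + 20 = 29

29


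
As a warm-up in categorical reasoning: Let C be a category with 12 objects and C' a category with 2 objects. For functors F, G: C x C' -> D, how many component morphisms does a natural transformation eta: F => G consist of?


A natural transformation eta: F => G assigns one component morphism per
object of the domain category.
The domain is the product category C x C', so
|Ob(C x C')| = |Ob(C)| * |Ob(C')| = 12 * 2 = 24.
Therefore eta has 24 component morphisms.

24


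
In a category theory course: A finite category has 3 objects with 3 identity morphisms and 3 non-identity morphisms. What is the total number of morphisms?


Each object has an identity morphism, giving 3 identities.
Adding the 3 non-identity morphisms:
Total = 3 + 3 = 6

6


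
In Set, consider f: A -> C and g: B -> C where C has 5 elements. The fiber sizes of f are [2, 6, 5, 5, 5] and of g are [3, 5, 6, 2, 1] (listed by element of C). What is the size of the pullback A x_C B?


The pullback A x_C B consists of pairs (a, b) with f(a) = g(b).
For each element c in C, the fiber product has |f^-1(c)| * |g^-1(c)| elements.
Summing over C: 2 * 3 + 6 * 5 + 5 * 6 + 5 * 2 + 5 * 1
= 6 + 30 + 30 + 10 + 5 = 81

81


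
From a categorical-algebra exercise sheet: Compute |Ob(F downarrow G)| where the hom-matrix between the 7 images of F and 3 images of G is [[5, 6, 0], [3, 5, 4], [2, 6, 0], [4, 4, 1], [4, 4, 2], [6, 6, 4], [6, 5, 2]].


Objects of (F downarrow G) are triples (a, b, h: F(a)->G(b)).
The count equals the sum of all entries in the hom-matrix.
sum(row 0) = 11
sum(row 1) = 12
sum(row 2) = 8
sum(row 3) = 9
sum(row 4) = 10
sum(row 5) = 16
sum(row 6) = 13
Grand total = 79

79


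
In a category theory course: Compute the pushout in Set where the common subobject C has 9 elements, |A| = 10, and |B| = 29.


The pushout A +_C B identifies the images of C in A and B.
|A +_C B| = |A| + |B| - |C| (for injections).
= 10 + 29 - 9 = 30

30


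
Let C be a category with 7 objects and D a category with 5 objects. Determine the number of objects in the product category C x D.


The product category C x D has objects that are pairs (c, d).
Number of pairs = |Ob(C)| * |Ob(D)| = 7 * 5 = 35

35


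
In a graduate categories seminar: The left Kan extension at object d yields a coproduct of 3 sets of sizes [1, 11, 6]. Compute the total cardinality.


Pointwise, the left Kan extension (Lan_F H)(d) is the colimit, indexed
by the comma category (F downarrow d), of H composed with the
projection (F downarrow d) -> C. Here that colimit is given
as a coproduct (disjoint union) of sets, so its cardinality is the
sum of the sizes of the summands.
Coproduct of sets with sizes: 1 + 11 + 6
= 18

18


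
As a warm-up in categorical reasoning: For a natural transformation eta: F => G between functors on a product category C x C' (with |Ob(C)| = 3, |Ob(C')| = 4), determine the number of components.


A natural transformation eta: F => G assigns one component morphism per
object of the domain category.
The domain is the product category C x C', so
|Ob(C x C')| = |Ob(C)| * |Ob(C')| = 3 * 4 = 12.
Therefore eta has 12 component morphisms.

12


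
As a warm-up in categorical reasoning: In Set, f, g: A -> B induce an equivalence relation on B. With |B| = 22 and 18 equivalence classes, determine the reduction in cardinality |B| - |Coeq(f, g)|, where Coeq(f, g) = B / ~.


The coequalizer Coeq(f, g) = B / ~ has one element per equivalence class.
|B| = 22, |Coeq(f, g)| = 18.
|B| - |Coeq(f, g)| = 22 - 18 = 4.

4


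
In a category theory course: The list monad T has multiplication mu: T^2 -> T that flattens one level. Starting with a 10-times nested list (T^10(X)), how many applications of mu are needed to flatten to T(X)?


Each application of mu: T^2 -> T removes one layer of nesting.
Starting at depth 10 (i.e., T^10(X)), we need to reach T(X).
Number of mu applications = 10 - 1 = 9

9


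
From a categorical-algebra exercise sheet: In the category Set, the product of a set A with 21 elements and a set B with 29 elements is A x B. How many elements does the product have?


In Set, the product A x B is the Cartesian product.
By the universal property, |A x B| = |A| * |B|.
|A x B| = 21 * 29 = 609

609


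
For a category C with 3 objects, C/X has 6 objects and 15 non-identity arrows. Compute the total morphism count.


In the slice category C/X, objects are morphisms to X.
Identity morphisms: 6 (one per object of C/X).
Non-identity morphisms: 15.
Total = 6 + 15 = 21

21


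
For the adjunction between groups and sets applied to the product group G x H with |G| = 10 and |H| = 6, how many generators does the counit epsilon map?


The counit epsilon_K: F(U(K)) -> K of the Free-Forgetful adjunction
maps |K| generators of F(U(K)) into K. For K = G x H (the product group),
|G x H| = |G| * |H|.
Total generators mapped = 10 * 6 = 60.

60


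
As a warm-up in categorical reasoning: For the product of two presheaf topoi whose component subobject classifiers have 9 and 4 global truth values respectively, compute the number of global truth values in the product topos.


In a product of presheaf topoi E_1 x E_2, the subobject classifier
is Omega = Omega_1 x Omega_2 (componentwise), so
|Omega(top)| = |Omega_1(top_1)| * |Omega_2(top_2)|.
= 9 * 4 = 36.

36


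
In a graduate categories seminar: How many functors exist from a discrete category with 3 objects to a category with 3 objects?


A functor from a discrete category C to D is determined by
where each object maps. Each of the 3 objects of C can map
to any of the 3 objects of D independently.
Number of functors = 3^3 = 27

27


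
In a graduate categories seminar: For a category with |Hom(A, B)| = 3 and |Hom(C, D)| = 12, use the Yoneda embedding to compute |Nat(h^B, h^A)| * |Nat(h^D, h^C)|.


By the Yoneda lemma, Nat(h^B, h^A) is isomorphic to Hom(A, B),
so |Nat(h^B, h^A)| = |Hom(A, B)| and |Nat(h^D, h^C)| = |Hom(C, D)|.
|Hom(A, B)| = 3, |Hom(C, D)| = 12.
|Nat(h^B, h^A) x Nat(h^D, h^C)| = 3 * 12 = 36

36


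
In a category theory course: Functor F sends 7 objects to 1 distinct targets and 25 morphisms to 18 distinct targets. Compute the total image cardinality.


The image of F consists of distinct objects and distinct morphisms.
|Im(F)| on objects = 1
|Im(F)| on morphisms = 18
Total image cardinality = 1 + 18 = 19

19


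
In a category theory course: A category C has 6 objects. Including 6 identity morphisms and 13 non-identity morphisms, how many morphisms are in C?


Each object has an identity morphism, giving 6 identities.
Adding the 13 non-identity morphisms:
Total = 6 + 13 = 19

19


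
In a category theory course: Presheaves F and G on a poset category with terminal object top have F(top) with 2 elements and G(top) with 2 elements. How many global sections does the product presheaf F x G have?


Global sections of a presheaf on a poset with terminal top satisfy
Gamma(H) ~ H(top). Presheaves admit pointwise products, so
(F x G)(top) = F(top) x G(top) (Cartesian product).
|Gamma(F x G)| = |F(top)| * |G(top)| = 2 * 2 = 4.

4


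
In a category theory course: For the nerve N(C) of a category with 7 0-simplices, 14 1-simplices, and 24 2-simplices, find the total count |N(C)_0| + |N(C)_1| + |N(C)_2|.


The 2-skeleton of the nerve N(C) consists of simplices in dimensions 0, 1, 2:
  |N(C)_0| = 7 (objects)
  |N(C)_1| = 14 (morphisms)
  |N(C)_2| = 24 (composable pairs)
Total = 7 + 14 + 24 = 45

45


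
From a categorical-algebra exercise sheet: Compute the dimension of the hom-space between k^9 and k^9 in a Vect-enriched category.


In Vect-enriched categories, Hom(k^n, k^m) is the space of m x n matrices.
dim(Hom(k^9, k^9)) = 9 * 9 = 81

81


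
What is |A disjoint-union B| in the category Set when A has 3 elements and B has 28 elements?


In Set, the coproduct A + B is the disjoint union.
|A + B| = |A| + |B| = 3 + 28 = 31

31


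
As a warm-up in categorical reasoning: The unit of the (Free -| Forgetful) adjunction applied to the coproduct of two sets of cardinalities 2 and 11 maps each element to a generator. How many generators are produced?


The unit eta_X: X -> U(F(X)) of the Free-Forgetful adjunction
maps each element of X to a generator of F(X). For X = S + T (disjoint
union in Set), |S + T| = |S| + |T|.
Total mappings = 2 + 11 = 13.

13


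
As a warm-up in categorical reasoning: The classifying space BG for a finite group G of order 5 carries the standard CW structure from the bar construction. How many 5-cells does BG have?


In the bar-construction CW model of BG, the n-cells are indexed by
n-tuples [g_1|...|g_n] of non-identity elements of G (degenerate
simplices with some g_i = e do not contribute cells), so there are
(|G| - 1)^n n-cells.
For dim = 5 with |G| = 5:
cells = (5 - 1)^5 = 4^5 = 1024

1024


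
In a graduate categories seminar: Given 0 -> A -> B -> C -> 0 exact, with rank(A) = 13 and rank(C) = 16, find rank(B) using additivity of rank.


For a short exact sequence 0 -> A -> B -> C -> 0,
rank is additive: rank(B) = rank(A) + rank(C).
rank(B) = 13 + 16 = 29

29


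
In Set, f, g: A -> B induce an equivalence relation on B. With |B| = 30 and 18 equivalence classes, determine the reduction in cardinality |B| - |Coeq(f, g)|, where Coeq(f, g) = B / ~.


The coequalizer Coeq(f, g) = B / ~ has one element per equivalence class.
|B| = 30, |Coeq(f, g)| = 18.
|B| - |Coeq(f, g)| = 30 - 18 = 12.

12


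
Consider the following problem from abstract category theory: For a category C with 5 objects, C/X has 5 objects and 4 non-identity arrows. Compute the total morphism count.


In the slice category C/X, objects are morphisms to X.
Identity morphisms: 5 (one per object of C/X).
Non-identity morphisms: 4.
Total = 5 + 4 = 9

9


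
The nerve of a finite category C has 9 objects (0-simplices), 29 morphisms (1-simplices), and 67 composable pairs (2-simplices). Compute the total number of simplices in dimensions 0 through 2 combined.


The 2-skeleton of the nerve N(C) consists of simplices in dimensions 0, 1, 2:
  |N(C)_0| = 9 (objects)
  |N(C)_1| = 29 (morphisms)
  |N(C)_2| = 67 (composable pairs)
Total = 9 + 29 + 67 = 105

105


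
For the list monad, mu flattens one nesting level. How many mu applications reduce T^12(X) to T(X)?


Each application of mu: T^2 -> T removes one layer of nesting.
Starting at depth 12 (i.e., T^12(X)), we need to reach T(X).
Number of mu applications = 12 - 1 = 11

11


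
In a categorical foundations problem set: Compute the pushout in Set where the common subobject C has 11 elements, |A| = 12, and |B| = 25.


The pushout A +_C B identifies the images of C in A and B.
|A +_C B| = |A| + |B| - |C| (for injections).
= 12 + 25 - 11 = 26

26


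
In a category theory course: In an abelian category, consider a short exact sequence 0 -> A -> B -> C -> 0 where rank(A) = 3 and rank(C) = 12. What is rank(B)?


For a short exact sequence 0 -> A -> B -> C -> 0,
rank is additive: rank(B) = rank(A) + rank(C).
rank(B) = 3 + 12 = 15

15


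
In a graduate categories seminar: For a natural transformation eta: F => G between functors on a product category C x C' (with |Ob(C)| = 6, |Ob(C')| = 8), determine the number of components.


A natural transformation eta: F => G assigns one component morphism per
object of the domain category.
The domain is the product category C x C', so
|Ob(C x C')| = |Ob(C)| * |Ob(C')| = 6 * 8 = 48.
Therefore eta has 48 component morphisms.

48


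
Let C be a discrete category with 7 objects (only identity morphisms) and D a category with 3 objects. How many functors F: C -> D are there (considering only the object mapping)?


A functor from a discrete category C to D is determined by
where each object maps. Each of the 7 objects of C can map
to any of the 3 objects of D independently.
Number of functors = 3^7 = 2187

2187


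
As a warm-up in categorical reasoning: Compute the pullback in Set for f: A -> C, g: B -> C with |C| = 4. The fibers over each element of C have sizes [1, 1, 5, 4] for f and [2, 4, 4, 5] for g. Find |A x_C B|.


The pullback A x_C B consists of pairs (a, b) with f(a) = g(b).
For each element c in C, the fiber product has |f^-1(c)| * |g^-1(c)| elements.
Summing over C: 1 * 2 + 1 * 4 + 5 * 4 + 4 * 5
= 2 + 4 + 20 + 20 = 46

46


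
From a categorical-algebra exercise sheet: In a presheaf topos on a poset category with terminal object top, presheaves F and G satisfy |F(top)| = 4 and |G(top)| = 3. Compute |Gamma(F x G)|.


Global sections of a presheaf on a poset with terminal top satisfy
Gamma(H) ~ H(top). Presheaves admit pointwise products, so
(F x G)(top) = F(top) x G(top) (Cartesian product).
|Gamma(F x G)| = |F(top)| * |G(top)| = 4 * 3 = 12.

12


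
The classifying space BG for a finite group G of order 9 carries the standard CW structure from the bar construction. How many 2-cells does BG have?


In the bar-construction CW model of BG, the n-cells are indexed by
n-tuples [g_1|...|g_n] of non-identity elements of G (degenerate
simplices with some g_i = e do not contribute cells), so there are
(|G| - 1)^n n-cells.
For dim = 2 with |G| = 9:
cells = (9 - 1)^2 = 8^2 = 64

64


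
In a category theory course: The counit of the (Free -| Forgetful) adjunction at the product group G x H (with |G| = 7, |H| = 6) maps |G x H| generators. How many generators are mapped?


The counit epsilon_K: F(U(K)) -> K of the Free-Forgetful adjunction
maps |K| generators of F(U(K)) into K. For K = G x H (the product group),
|G x H| = |G| * |H|.
Total generators mapped = 7 * 6 = 42.

42


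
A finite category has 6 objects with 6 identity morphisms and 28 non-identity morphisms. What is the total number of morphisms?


Each object has an identity morphism, giving 6 identities.
Adding the 28 non-identity morphisms:
Total = 6 + 28 = 34

34


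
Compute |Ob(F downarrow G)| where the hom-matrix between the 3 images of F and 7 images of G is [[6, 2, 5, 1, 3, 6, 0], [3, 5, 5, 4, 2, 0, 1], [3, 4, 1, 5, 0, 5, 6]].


Objects of (F downarrow G) are triples (a, b, h: F(a)->G(b)).
The count equals the sum of all entries in the hom-matrix.
sum(row 0) = 23
sum(row 1) = 20
sum(row 2) = 24
Grand total = 67

67


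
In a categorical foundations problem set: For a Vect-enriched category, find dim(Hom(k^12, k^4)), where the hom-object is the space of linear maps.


In Vect-enriched categories, Hom(k^n, k^m) is the space of m x n matrices.
dim(Hom(k^12, k^4)) = 4 * 12 = 48

48


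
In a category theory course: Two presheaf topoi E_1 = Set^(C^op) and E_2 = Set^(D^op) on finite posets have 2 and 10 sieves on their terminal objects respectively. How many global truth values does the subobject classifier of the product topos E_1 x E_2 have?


In a product of presheaf topoi E_1 x E_2, the subobject classifier
is Omega = Omega_1 x Omega_2 (componentwise), so
|Omega(top)| = |Omega_1(top_1)| * |Omega_2(top_2)|.
= 2 * 10 = 20.

20


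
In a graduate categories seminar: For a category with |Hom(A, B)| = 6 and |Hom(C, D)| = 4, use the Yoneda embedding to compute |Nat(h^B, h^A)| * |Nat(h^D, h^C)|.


By the Yoneda lemma, Nat(h^B, h^A) is isomorphic to Hom(A, B),
so |Nat(h^B, h^A)| = |Hom(A, B)| and |Nat(h^D, h^C)| = |Hom(C, D)|.
|Hom(A, B)| = 6, |Hom(C, D)| = 4.
|Nat(h^B, h^A) x Nat(h^D, h^C)| = 6 * 4 = 24

24


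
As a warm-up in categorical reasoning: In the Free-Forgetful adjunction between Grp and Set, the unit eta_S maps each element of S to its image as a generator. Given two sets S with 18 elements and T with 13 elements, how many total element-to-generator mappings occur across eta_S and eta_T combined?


The unit eta_X: X -> U(F(X)) of the Free-Forgetful adjunction
maps each element of X to a generator of F(X). For X = S + T (disjoint
union in Set), |S + T| = |S| + |T|.
Total mappings = 18 + 13 = 31.

31


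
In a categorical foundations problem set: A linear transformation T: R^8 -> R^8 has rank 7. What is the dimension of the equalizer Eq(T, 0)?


The equalizer of f and the zero map is ker(f).
By the rank-nullity theorem: dim(ker(f)) = dim(domain) - rank(f).
dim(ker(f)) = 8 - 7 = 1

1


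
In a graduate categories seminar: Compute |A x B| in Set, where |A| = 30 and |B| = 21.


In Set, the product A x B is the Cartesian product.
By the universal property, |A x B| = |A| * |B|.
|A x B| = 30 * 21 = 630

630


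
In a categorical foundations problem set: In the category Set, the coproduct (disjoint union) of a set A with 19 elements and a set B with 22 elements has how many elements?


In Set, the coproduct A + B is the disjoint union.
|A + B| = |A| + |B| = 19 + 22 = 41

41


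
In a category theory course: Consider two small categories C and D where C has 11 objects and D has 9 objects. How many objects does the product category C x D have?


The product category C x D has objects that are pairs (c, d).
Number of pairs = |Ob(C)| * |Ob(D)| = 11 * 9 = 99

99


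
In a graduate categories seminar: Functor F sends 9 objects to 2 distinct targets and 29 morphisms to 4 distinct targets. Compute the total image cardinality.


The image of F consists of distinct objects and distinct morphisms.
|Im(F)| on objects = 2
|Im(F)| on morphisms = 4
Total image cardinality = 2 + 4 = 6

6


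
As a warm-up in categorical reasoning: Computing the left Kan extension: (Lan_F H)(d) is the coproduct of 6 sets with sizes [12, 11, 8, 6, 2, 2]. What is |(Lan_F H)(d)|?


Pointwise, the left Kan extension (Lan_F H)(d) is the colimit, indexed
by the comma category (F downarrow d), of H composed with the
projection (F downarrow d) -> C. Here that colimit is given
as a coproduct (disjoint union) of sets, so its cardinality is the
sum of the sizes of the summands.
Coproduct of sets with sizes: 12 + 11 + 8 + 6 + 2 + 2
= 41

41


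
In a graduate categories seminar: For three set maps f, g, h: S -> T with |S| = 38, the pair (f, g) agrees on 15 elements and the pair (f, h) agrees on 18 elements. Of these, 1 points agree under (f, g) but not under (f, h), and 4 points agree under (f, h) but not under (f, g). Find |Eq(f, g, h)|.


Eq(f, g, h) is the triple-agreement set: points in S where all three
maps take the same value. Using inclusion-exclusion on the pairwise data:
Pair (f, g) agrees on 15 points; pair (f, h) on 18 points.
Points agreeing under (f, g) but not (f, h) = 1; under (f, h) but not (f, g) = 4.
Triple-agreement = agreement-in-(f, g) minus points that agree under (f, g) but not (f, h):
|Eq(f, g, h)| = 15 - 1 = 14
(cross-check via (f, h): 18 - 4 = 14.)

14


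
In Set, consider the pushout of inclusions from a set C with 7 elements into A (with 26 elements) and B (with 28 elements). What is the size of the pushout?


The pushout A +_C B identifies the images of C in A and B.
|A +_C B| = |A| + |B| - |C| (for injections).
= 26 + 28 - 7 = 47

47


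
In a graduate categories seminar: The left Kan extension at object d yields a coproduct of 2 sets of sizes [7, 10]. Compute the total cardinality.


Pointwise, the left Kan extension (Lan_F H)(d) is the colimit, indexed
by the comma category (F downarrow d), of H composed with the
projection (F downarrow d) -> C. Here that colimit is given
as a coproduct (disjoint union) of sets, so its cardinality is the
sum of the sizes of the summands.
Coproduct of sets with sizes: 7 + 10
= 17

17


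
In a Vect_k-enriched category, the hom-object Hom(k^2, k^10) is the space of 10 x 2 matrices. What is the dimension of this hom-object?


In Vect-enriched categories, Hom(k^n, k^m) is the space of m x n matrices.
dim(Hom(k^2, k^10)) = 10 * 2 = 20

20


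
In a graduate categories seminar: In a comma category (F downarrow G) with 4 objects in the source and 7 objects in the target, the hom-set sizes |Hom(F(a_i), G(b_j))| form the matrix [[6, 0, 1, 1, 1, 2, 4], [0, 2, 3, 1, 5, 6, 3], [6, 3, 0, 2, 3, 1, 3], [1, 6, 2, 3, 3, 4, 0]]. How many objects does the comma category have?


Objects of (F downarrow G) are triples (a, b, h: F(a)->G(b)).
The count equals the sum of all entries in the hom-matrix.
sum(row 0) = 15
sum(row 1) = 20
sum(row 2) = 18
sum(row 3) = 19
Grand total = 72

72


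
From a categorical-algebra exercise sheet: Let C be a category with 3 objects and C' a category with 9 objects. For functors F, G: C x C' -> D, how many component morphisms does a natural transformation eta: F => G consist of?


A natural transformation eta: F => G assigns one component morphism per
object of the domain category.
The domain is the product category C x C', so
|Ob(C x C')| = |Ob(C)| * |Ob(C')| = 3 * 9 = 27.
Therefore eta has 27 component morphisms.

27


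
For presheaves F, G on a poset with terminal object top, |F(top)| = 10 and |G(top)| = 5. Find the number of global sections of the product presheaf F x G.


Global sections of a presheaf on a poset with terminal top satisfy
Gamma(H) ~ H(top). Presheaves admit pointwise products, so
(F x G)(top) = F(top) x G(top) (Cartesian product).
|Gamma(F x G)| = |F(top)| * |G(top)| = 10 * 5 = 50.

50


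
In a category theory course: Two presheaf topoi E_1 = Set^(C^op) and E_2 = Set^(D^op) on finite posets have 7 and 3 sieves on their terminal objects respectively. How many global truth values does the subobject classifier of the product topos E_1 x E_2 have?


In a product of presheaf topoi E_1 x E_2, the subobject classifier
is Omega = Omega_1 x Omega_2 (componentwise), so
|Omega(top)| = |Omega_1(top_1)| * |Omega_2(top_2)|.
= 7 * 3 = 21.

21


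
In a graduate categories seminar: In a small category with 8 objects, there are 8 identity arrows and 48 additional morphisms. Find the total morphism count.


Each object has an identity morphism, giving 8 identities.
Adding the 48 non-identity morphisms:
Total = 8 + 48 = 56

56


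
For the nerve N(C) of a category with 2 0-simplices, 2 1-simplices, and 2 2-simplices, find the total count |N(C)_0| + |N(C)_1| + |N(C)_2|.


The 2-skeleton of the nerve N(C) consists of simplices in dimensions 0, 1, 2:
  |N(C)_0| = 2 (objects)
  |N(C)_1| = 2 (morphisms)
  |N(C)_2| = 2 (composable pairs)
Total = 2 + 2 + 2 = 6

6


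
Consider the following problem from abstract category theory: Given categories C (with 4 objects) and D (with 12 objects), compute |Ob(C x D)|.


The product category C x D has objects that are pairs (c, d).
Number of pairs = |Ob(C)| * |Ob(D)| = 4 * 12 = 48

48


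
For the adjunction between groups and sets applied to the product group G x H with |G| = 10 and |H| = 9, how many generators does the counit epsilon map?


The counit epsilon_K: F(U(K)) -> K of the Free-Forgetful adjunction
maps |K| generators of F(U(K)) into K. For K = G x H (the product group),
|G x H| = |G| * |H|.
Total generators mapped = 10 * 9 = 90.

90


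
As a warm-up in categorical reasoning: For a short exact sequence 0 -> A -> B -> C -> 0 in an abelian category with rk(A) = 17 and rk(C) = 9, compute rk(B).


For a short exact sequence 0 -> A -> B -> C -> 0,
rank is additive: rank(B) = rank(A) + rank(C).
rank(B) = 17 + 9 = 26

26


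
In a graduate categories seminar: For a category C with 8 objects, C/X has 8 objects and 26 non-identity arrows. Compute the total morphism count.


In the slice category C/X, objects are morphisms to X.
Identity morphisms: 8 (one per object of C/X).
Non-identity morphisms: 26.
Total = 8 + 26 = 34

34


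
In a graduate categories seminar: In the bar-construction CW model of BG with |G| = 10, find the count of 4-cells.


In the bar-construction CW model of BG, the n-cells are indexed by
n-tuples [g_1|...|g_n] of non-identity elements of G (degenerate
simplices with some g_i = e do not contribute cells), so there are
(|G| - 1)^n n-cells.
For dim = 4 with |G| = 10:
cells = (10 - 1)^4 = 9^4 = 6561

6561


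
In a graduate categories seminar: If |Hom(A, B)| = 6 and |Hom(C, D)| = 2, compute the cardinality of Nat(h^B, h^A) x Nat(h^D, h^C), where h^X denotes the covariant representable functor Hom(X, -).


By the Yoneda lemma, Nat(h^B, h^A) is isomorphic to Hom(A, B),
so |Nat(h^B, h^A)| = |Hom(A, B)| and |Nat(h^D, h^C)| = |Hom(C, D)|.
|Hom(A, B)| = 6, |Hom(C, D)| = 2.
|Nat(h^B, h^A) x Nat(h^D, h^C)| = 6 * 2 = 12

12


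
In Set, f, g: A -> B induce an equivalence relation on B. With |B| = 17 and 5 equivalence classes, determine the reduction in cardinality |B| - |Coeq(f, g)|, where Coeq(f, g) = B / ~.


The coequalizer Coeq(f, g) = B / ~ has one element per equivalence class.
|B| = 17, |Coeq(f, g)| = 5.
|B| - |Coeq(f, g)| = 17 - 5 = 12.

12


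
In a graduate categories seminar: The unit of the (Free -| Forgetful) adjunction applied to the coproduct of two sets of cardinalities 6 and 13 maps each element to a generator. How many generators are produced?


The unit eta_X: X -> U(F(X)) of the Free-Forgetful adjunction
maps each element of X to a generator of F(X). For X = S + T (disjoint
union in Set), |S + T| = |S| + |T|.
Total mappings = 6 + 13 = 19.

19


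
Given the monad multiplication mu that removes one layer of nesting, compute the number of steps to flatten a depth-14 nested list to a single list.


Each application of mu: T^2 -> T removes one layer of nesting.
Starting at depth 14 (i.e., T^14(X)), we need to reach T(X).
Number of mu applications = 14 - 1 = 13

13


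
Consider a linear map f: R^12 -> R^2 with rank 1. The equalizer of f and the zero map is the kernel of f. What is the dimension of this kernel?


The equalizer of f and the zero map is ker(f).
By the rank-nullity theorem: dim(ker(f)) = dim(domain) - rank(f).
dim(ker(f)) = 12 - 1 = 11

11


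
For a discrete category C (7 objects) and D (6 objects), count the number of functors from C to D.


A functor from a discrete category C to D is determined by
where each object maps. Each of the 7 objects of C can map
to any of the 6 objects of D independently.
Number of functors = 6^7 = 279936

279936


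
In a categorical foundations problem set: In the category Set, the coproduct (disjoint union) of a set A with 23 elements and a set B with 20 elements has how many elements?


In Set, the coproduct A + B is the disjoint union.
|A + B| = |A| + |B| = 23 + 20 = 43

43


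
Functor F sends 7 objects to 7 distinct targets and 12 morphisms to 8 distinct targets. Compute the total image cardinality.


The image of F consists of distinct objects and distinct morphisms.
|Im(F)| on objects = 7
|Im(F)| on morphisms = 8
Total image cardinality = 7 + 8 = 15

15


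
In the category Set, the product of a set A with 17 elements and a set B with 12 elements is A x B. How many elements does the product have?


In Set, the product A x B is the Cartesian product.
By the universal property, |A x B| = |A| * |B|.
|A x B| = 17 * 12 = 204

204


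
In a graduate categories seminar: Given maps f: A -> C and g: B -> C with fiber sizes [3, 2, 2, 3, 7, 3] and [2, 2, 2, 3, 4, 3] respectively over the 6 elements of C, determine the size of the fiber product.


The pullback A x_C B consists of pairs (a, b) with f(a) = g(b).
For each element c in C, the fiber product has |f^-1(c)| * |g^-1(c)| elements.
Summing over C: 3 * 2 + 2 * 2 + 2 * 2 + 3 * 3 + 7 * 4 + 3 * 3
= 6 + 4 + 4 + 9 + 28 + 9 = 60

60


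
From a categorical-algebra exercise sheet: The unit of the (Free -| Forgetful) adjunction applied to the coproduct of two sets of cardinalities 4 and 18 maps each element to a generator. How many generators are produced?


The unit eta_X: X -> U(F(X)) of the Free-Forgetful adjunction
maps each element of X to a generator of F(X). For X = S + T (disjoint
union in Set), |S + T| = |S| + |T|.
Total mappings = 4 + 18 = 22.

22


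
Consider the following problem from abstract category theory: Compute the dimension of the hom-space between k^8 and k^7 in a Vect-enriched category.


In Vect-enriched categories, Hom(k^n, k^m) is the space of m x n matrices.
dim(Hom(k^8, k^7)) = 7 * 8 = 56

56


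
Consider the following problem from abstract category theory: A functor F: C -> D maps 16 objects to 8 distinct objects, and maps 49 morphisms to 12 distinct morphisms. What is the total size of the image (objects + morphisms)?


The image of F consists of distinct objects and distinct morphisms.
|Im(F)| on objects = 8
|Im(F)| on morphisms = 12
Total image cardinality = 8 + 12 = 20

20


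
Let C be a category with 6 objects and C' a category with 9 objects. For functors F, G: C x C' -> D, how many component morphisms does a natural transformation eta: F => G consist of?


A natural transformation eta: F => G assigns one component morphism per
object of the domain category.
The domain is the product category C x C', so
|Ob(C x C')| = |Ob(C)| * |Ob(C')| = 6 * 9 = 54.
Therefore eta has 54 component morphisms.

54


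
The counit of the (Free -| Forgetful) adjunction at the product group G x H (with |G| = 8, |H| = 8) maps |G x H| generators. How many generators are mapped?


The counit epsilon_K: F(U(K)) -> K of the Free-Forgetful adjunction
maps |K| generators of F(U(K)) into K. For K = G x H (the product group),
|G x H| = |G| * |H|.
Total generators mapped = 8 * 8 = 64.

64


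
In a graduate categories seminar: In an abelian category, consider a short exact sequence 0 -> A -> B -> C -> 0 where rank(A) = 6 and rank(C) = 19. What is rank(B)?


For a short exact sequence 0 -> A -> B -> C -> 0,
rank is additive: rank(B) = rank(A) + rank(C).
rank(B) = 6 + 19 = 25

25


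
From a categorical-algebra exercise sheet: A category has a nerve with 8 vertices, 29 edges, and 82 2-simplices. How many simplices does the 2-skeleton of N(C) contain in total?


The 2-skeleton of the nerve N(C) consists of simplices in dimensions 0, 1, 2:
  |N(C)_0| = 8 (objects)
  |N(C)_1| = 29 (morphisms)
  |N(C)_2| = 82 (composable pairs)
Total = 8 + 29 + 82 = 119

119


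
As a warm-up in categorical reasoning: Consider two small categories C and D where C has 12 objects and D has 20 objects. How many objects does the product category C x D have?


The product category C x D has objects that are pairs (c, d).
Number of pairs = |Ob(C)| * |Ob(D)| = 12 * 20 = 240

240


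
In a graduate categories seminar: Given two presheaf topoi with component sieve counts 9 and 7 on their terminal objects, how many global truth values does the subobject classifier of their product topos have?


In a product of presheaf topoi E_1 x E_2, the subobject classifier
is Omega = Omega_1 x Omega_2 (componentwise), so
|Omega(top)| = |Omega_1(top_1)| * |Omega_2(top_2)|.
= 9 * 7 = 63.

63


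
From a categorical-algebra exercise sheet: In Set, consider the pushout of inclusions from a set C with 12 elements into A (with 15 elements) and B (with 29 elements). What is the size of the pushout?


The pushout A +_C B identifies the images of C in A and B.
|A +_C B| = |A| + |B| - |C| (for injections).
= 15 + 29 - 12 = 32

32


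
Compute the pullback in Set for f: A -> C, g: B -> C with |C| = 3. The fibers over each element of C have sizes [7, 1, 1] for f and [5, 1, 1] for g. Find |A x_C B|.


The pullback A x_C B consists of pairs (a, b) with f(a) = g(b).
For each element c in C, the fiber product has |f^-1(c)| * |g^-1(c)| elements.
Summing over C: 7 * 5 + 1 * 1 + 1 * 1
= 35 + 1 + 1 = 37

37


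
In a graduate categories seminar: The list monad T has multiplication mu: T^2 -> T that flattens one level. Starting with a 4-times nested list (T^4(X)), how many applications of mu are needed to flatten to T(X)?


Each application of mu: T^2 -> T removes one layer of nesting.
Starting at depth 4 (i.e., T^4(X)), we need to reach T(X).
Number of mu applications = 4 - 1 = 3

3


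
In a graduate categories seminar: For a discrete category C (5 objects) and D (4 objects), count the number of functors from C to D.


A functor from a discrete category C to D is determined by
where each object maps. Each of the 5 objects of C can map
to any of the 4 objects of D independently.
Number of functors = 4^5 = 1024

1024


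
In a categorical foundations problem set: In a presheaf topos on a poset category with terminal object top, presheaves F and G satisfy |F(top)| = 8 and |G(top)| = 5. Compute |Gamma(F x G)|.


Global sections of a presheaf on a poset with terminal top satisfy
Gamma(H) ~ H(top). Presheaves admit pointwise products, so
(F x G)(top) = F(top) x G(top) (Cartesian product).
|Gamma(F x G)| = |F(top)| * |G(top)| = 8 * 5 = 40.

40


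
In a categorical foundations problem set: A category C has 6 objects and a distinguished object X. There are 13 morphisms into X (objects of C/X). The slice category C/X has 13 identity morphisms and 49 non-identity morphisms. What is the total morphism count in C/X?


In the slice category C/X, objects are morphisms to X.
Identity morphisms: 13 (one per object of C/X).
Non-identity morphisms: 49.
Total = 13 + 49 = 62

62


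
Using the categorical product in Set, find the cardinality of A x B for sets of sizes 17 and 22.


In Set, the product A x B is the Cartesian product.
By the universal property, |A x B| = |A| * |B|.
|A x B| = 17 * 22 = 374

374


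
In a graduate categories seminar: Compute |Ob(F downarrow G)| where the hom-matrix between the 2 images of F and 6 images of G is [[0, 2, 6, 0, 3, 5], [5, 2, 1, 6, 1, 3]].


Objects of (F downarrow G) are triples (a, b, h: F(a)->G(b)).
The count equals the sum of all entries in the hom-matrix.
sum(row 0) = 16
sum(row 1) = 18
Grand total = 34

34


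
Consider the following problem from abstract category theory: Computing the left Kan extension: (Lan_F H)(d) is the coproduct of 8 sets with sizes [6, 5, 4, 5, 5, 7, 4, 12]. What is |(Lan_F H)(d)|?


Pointwise, the left Kan extension (Lan_F H)(d) is the colimit, indexed
by the comma category (F downarrow d), of H composed with the
projection (F downarrow d) -> C. Here that colimit is given
as a coproduct (disjoint union) of sets, so its cardinality is the
sum of the sizes of the summands.
Coproduct of sets with sizes: 6 + 5 + 4 + 5 + 5 + 7 + 4 + 12
= 48

48


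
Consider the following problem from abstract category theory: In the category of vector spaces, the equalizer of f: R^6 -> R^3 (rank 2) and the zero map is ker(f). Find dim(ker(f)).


The equalizer of f and the zero map is ker(f).
By the rank-nullity theorem: dim(ker(f)) = dim(domain) - rank(f).
dim(ker(f)) = 6 - 2 = 4

4


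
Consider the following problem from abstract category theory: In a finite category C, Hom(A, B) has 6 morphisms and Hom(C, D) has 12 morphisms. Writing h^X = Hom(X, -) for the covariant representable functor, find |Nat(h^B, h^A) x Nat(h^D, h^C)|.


By the Yoneda lemma, Nat(h^B, h^A) is isomorphic to Hom(A, B),
so |Nat(h^B, h^A)| = |Hom(A, B)| and |Nat(h^D, h^C)| = |Hom(C, D)|.
|Hom(A, B)| = 6, |Hom(C, D)| = 12.
|Nat(h^B, h^A) x Nat(h^D, h^C)| = 6 * 12 = 72

72


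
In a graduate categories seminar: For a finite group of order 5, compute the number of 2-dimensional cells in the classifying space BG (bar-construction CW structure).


In the bar-construction CW model of BG, the n-cells are indexed by
n-tuples [g_1|...|g_n] of non-identity elements of G (degenerate
simplices with some g_i = e do not contribute cells), so there are
(|G| - 1)^n n-cells.
For dim = 2 with |G| = 5:
cells = (5 - 1)^2 = 4^2 = 16

16


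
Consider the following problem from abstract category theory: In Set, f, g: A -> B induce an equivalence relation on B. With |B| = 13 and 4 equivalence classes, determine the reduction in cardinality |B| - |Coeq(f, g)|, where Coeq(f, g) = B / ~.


The coequalizer Coeq(f, g) = B / ~ has one element per equivalence class.
|B| = 13, |Coeq(f, g)| = 4.
|B| - |Coeq(f, g)| = 13 - 4 = 9.

9
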